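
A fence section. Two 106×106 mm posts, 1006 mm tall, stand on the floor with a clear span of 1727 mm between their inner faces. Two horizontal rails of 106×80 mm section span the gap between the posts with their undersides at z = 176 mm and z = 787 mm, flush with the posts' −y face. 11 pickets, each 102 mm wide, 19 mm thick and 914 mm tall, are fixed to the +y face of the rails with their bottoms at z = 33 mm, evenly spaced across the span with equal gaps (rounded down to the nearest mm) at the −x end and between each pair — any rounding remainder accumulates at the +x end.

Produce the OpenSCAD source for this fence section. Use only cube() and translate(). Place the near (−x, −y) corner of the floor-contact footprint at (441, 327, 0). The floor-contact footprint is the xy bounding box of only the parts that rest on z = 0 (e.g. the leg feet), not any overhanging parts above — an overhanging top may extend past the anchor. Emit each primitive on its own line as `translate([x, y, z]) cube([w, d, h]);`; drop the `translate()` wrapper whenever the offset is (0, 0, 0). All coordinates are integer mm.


translate([441, 327, 0]) cube([106, 106, 1006]);
translate([2274, 327, 0]) cube([106, 106, 1006]);
translate([547, 327, 176]) cube([1727, 106, 80]);
translate([547, 327, 787]) cube([1727, 106, 80]);
translate([597, 433, 33]) cube([102, 19, 914]);
translate([749, 433, 33]) cube([102, 19, 914]);
translate([901, 433, 33]) cube([102, 19, 914]);
translate([1053, 433, 33]) cube([102, 19, 914]);
translate([1205, 433, 33]) cube([102, 19, 914]);
translate([1357, 433, 33]) cube([102, 19, 914]);
translate([1509, 433, 33]) cube([102, 19, 914]);
translate([1661, 433, 33]) cube([102, 19, 914]);
translate([1813, 433, 33]) cube([102, 19, 914]);
translate([1965, 433, 33]) cube([102, 19, 914]);
translate([2117, 433, 33]) cube([102, 19, 914]);


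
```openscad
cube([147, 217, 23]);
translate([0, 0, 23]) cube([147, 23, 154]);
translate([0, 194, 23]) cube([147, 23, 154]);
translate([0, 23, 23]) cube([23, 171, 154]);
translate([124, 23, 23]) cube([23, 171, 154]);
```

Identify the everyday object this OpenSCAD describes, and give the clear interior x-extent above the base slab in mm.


An open box. The internal width is 101 mm.

A 147×217 base slab with four walls standing on it — an open box. The base is 147 mm wide and the walls are 23 mm thick, so the internal width is 147 − 2 × 23 = 101 mm.


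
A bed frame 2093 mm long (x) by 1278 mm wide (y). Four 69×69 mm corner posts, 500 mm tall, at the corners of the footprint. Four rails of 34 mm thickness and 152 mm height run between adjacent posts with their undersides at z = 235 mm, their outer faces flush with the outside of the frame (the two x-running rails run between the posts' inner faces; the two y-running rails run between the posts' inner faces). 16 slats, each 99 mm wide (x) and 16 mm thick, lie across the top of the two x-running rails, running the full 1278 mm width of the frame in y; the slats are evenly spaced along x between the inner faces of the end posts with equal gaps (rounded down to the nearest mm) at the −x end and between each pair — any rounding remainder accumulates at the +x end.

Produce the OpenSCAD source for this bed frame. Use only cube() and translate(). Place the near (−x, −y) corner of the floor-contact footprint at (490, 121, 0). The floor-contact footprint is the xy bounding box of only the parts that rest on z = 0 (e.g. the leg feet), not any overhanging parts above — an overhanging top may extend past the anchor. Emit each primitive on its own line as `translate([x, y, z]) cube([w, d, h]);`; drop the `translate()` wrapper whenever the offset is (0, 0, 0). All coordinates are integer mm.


translate([490, 121, 0]) cube([69, 69, 500]);
translate([490, 1330, 0]) cube([69, 69, 500]);
translate([2514, 121, 0]) cube([69, 69, 500]);
translate([2514, 1330, 0]) cube([69, 69, 500]);
translate([559, 121, 235]) cube([1955, 34, 152]);
translate([559, 1365, 235]) cube([1955, 34, 152]);
translate([490, 190, 235]) cube([34, 1140, 152]);
translate([2549, 190, 235]) cube([34, 1140, 152]);
translate([580, 121, 387]) cube([99, 1278, 16]);
translate([700, 121, 387]) cube([99, 1278, 16]);
translate([820, 121, 387]) cube([99, 1278, 16]);
translate([940, 121, 387]) cube([99, 1278, 16]);
translate([1060, 121, 387]) cube([99, 1278, 16]);
translate([1180, 121, 387]) cube([99, 1278, 16]);
translate([1300, 121, 387]) cube([99, 1278, 16]);
translate([1420, 121, 387]) cube([99, 1278, 16]);
translate([1540, 121, 387]) cube([99, 1278, 16]);
translate([1660, 121, 387]) cube([99, 1278, 16]);
translate([1780, 121, 387]) cube([99, 1278, 16]);
translate([1900, 121, 387]) cube([99, 1278, 16]);
translate([2020, 121, 387]) cube([99, 1278, 16]);
translate([2140, 121, 387]) cube([99, 1278, 16]);
translate([2260, 121, 387]) cube([99, 1278, 16]);
translate([2380, 121, 387]) cube([99, 1278, 16]);


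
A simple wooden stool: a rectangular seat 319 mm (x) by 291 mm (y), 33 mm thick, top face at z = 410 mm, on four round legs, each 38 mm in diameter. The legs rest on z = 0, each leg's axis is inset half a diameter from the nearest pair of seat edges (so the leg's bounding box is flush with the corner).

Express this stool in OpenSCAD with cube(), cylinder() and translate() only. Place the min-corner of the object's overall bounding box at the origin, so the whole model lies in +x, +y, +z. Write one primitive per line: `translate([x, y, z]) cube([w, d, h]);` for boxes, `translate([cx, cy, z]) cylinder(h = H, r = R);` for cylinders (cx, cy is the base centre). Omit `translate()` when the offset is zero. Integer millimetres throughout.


translate([0, 0, 377]) cube([319, 291, 33]);
translate([19, 19, 0]) cylinder(h = 377, r = 19);
translate([300, 19, 0]) cylinder(h = 377, r = 19);
translate([19, 272, 0]) cylinder(h = 377, r = 19);
translate([300, 272, 0]) cylinder(h = 377, r = 19);


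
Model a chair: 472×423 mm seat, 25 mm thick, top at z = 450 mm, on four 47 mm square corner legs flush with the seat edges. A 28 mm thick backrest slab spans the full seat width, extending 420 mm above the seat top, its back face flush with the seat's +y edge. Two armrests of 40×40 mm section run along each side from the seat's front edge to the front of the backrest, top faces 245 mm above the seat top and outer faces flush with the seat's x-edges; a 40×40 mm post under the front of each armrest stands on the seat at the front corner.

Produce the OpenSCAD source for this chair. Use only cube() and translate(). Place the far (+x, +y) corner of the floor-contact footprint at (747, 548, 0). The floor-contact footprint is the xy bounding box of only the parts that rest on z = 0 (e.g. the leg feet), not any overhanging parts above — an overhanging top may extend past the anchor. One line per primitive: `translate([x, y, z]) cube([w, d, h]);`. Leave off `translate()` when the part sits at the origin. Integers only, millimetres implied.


translate([275, 125, 425]) cube([472, 423, 25]);
translate([275, 125, 0]) cube([47, 47, 425]);
translate([700, 125, 0]) cube([47, 47, 425]);
translate([275, 501, 0]) cube([47, 47, 425]);
translate([700, 501, 0]) cube([47, 47, 425]);
translate([275, 520, 450]) cube([472, 28, 420]);
translate([275, 125, 655]) cube([40, 395, 40]);
translate([707, 125, 655]) cube([40, 395, 40]);
translate([275, 125, 450]) cube([40, 40, 205]);
translate([707, 125, 450]) cube([40, 40, 205]);


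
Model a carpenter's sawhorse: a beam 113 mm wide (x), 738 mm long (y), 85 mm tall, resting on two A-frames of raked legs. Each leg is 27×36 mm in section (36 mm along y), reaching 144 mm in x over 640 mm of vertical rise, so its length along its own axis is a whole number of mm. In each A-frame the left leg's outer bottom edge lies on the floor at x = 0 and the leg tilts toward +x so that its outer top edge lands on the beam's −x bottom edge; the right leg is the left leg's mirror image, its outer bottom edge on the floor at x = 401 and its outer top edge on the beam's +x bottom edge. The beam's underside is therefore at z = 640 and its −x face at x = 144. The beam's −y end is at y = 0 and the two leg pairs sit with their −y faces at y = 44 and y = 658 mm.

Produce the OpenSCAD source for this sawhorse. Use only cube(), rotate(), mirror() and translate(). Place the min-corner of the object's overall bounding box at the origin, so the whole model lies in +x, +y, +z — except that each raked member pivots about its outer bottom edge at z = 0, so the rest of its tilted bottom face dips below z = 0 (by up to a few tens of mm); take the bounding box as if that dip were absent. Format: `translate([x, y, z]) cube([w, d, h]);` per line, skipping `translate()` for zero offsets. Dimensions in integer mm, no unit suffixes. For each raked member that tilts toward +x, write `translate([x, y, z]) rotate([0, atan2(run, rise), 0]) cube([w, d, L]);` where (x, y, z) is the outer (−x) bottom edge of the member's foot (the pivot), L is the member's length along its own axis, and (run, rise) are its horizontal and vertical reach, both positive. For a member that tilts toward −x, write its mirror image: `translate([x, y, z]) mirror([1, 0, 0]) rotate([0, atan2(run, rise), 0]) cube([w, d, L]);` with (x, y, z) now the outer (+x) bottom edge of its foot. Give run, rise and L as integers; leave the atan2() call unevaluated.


translate([144, 0, 640]) cube([113, 738, 85]);
translate([0, 44, 0]) rotate([0, atan2(144, 640), 0]) cube([27, 36, 656]);
translate([401, 44, 0]) mirror([1, 0, 0]) rotate([0, atan2(144, 640), 0]) cube([27, 36, 656]);
translate([0, 658, 0]) rotate([0, atan2(144, 640), 0]) cube([27, 36, 656]);
translate([401, 658, 0]) mirror([1, 0, 0]) rotate([0, atan2(144, 640), 0]) cube([27, 36, 656]);


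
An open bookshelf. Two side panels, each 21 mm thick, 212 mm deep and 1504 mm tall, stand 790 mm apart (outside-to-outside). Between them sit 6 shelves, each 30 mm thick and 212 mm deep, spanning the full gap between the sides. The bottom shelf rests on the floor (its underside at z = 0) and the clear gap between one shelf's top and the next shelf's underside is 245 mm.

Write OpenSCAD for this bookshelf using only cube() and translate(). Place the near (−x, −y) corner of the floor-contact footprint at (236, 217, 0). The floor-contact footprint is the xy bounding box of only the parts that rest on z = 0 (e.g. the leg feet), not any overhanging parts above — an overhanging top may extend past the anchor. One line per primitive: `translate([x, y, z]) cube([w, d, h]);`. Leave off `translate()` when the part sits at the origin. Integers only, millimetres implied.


translate([236, 217, 0]) cube([21, 212, 1504]);
translate([1005, 217, 0]) cube([21, 212, 1504]);
translate([257, 217, 0]) cube([748, 212, 30]);
translate([257, 217, 275]) cube([748, 212, 30]);
translate([257, 217, 550]) cube([748, 212, 30]);
translate([257, 217, 825]) cube([748, 212, 30]);
translate([257, 217, 1100]) cube([748, 212, 30]);
translate([257, 217, 1375]) cube([748, 212, 30]);


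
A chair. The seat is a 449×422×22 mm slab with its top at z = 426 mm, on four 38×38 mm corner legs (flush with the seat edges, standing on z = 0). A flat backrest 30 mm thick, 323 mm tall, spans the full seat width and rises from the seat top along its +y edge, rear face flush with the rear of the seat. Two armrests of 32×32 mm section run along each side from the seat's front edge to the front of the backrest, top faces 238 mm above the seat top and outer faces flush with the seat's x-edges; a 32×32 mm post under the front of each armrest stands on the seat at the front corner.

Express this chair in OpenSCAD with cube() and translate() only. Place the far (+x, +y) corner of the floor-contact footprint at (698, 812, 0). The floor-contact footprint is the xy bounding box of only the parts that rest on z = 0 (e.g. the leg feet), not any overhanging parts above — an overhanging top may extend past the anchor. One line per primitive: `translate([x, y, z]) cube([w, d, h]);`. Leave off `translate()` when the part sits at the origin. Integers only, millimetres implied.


translate([249, 390, 404]) cube([449, 422, 22]);
translate([249, 390, 0]) cube([38, 38, 404]);
translate([660, 390, 0]) cube([38, 38, 404]);
translate([249, 774, 0]) cube([38, 38, 404]);
translate([660, 774, 0]) cube([38, 38, 404]);
translate([249, 782, 426]) cube([449, 30, 323]);
translate([249, 390, 632]) cube([32, 392, 32]);
translate([666, 390, 632]) cube([32, 392, 32]);
translate([249, 390, 426]) cube([32, 32, 206]);
translate([666, 390, 426]) cube([32, 32, 206]);


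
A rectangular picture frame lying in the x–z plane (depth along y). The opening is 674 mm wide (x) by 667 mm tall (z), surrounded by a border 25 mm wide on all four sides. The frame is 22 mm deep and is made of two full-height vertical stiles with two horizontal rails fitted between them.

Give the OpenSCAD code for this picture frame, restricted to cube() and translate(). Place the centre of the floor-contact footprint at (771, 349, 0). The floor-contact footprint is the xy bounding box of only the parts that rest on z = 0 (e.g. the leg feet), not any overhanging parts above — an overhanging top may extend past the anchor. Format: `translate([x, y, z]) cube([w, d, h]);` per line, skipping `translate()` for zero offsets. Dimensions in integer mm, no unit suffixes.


translate([409, 338, 0]) cube([25, 22, 717]);
translate([1108, 338, 0]) cube([25, 22, 717]);
translate([434, 338, 0]) cube([674, 22, 25]);
translate([434, 338, 692]) cube([674, 22, 25]);


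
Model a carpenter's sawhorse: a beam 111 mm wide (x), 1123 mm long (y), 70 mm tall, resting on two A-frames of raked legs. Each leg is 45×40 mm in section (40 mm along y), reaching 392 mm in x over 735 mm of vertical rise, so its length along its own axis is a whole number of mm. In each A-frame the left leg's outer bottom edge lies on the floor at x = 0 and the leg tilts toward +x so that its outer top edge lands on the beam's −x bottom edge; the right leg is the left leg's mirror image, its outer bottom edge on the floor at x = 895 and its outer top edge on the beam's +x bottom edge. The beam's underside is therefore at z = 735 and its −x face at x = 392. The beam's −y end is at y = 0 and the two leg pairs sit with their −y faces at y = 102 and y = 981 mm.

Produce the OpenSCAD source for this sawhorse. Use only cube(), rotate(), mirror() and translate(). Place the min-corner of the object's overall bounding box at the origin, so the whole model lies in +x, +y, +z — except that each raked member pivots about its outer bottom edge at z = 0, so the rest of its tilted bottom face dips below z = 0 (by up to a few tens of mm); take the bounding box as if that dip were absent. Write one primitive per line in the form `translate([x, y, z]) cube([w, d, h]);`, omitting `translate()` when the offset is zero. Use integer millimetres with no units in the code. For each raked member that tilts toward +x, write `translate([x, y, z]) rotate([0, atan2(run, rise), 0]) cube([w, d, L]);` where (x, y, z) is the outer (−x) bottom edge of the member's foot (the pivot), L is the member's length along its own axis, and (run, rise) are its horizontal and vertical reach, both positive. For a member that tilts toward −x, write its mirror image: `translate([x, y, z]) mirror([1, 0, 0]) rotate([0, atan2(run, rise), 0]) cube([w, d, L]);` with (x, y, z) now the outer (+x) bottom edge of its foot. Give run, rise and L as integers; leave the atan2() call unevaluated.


translate([392, 0, 735]) cube([111, 1123, 70]);
translate([0, 102, 0]) rotate([0, atan2(392, 735), 0]) cube([45, 40, 833]);
translate([895, 102, 0]) mirror([1, 0, 0]) rotate([0, atan2(392, 735), 0]) cube([45, 40, 833]);
translate([0, 981, 0]) rotate([0, atan2(392, 735), 0]) cube([45, 40, 833]);
translate([895, 981, 0]) mirror([1, 0, 0]) rotate([0, atan2(392, 735), 0]) cube([45, 40, 833]);


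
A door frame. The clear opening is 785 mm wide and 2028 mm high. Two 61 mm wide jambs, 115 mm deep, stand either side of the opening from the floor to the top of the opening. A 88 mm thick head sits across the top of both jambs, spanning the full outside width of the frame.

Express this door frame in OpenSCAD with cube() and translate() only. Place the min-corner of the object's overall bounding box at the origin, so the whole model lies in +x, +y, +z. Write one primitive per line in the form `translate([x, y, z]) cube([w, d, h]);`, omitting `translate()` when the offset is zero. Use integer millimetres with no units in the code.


cube([61, 115, 2028]);
translate([846, 0, 0]) cube([61, 115, 2028]);
translate([0, 0, 2028]) cube([907, 115, 88]);


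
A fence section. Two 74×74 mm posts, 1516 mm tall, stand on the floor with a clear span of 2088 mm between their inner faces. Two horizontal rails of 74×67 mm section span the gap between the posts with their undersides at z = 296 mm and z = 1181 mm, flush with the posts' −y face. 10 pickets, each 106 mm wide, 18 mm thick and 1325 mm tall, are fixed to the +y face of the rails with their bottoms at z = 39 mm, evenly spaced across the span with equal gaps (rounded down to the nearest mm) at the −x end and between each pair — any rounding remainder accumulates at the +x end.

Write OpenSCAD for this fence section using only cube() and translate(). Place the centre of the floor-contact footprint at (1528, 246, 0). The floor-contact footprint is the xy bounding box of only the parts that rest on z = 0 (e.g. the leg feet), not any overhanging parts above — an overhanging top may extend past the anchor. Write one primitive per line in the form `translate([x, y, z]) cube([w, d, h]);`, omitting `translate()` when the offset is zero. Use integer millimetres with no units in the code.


translate([410, 209, 0]) cube([74, 74, 1516]);
translate([2572, 209, 0]) cube([74, 74, 1516]);
translate([484, 209, 296]) cube([2088, 74, 67]);
translate([484, 209, 1181]) cube([2088, 74, 67]);
translate([577, 283, 39]) cube([106, 18, 1325]);
translate([776, 283, 39]) cube([106, 18, 1325]);
translate([975, 283, 39]) cube([106, 18, 1325]);
translate([1174, 283, 39]) cube([106, 18, 1325]);
translate([1373, 283, 39]) cube([106, 18, 1325]);
translate([1572, 283, 39]) cube([106, 18, 1325]);
translate([1771, 283, 39]) cube([106, 18, 1325]);
translate([1970, 283, 39]) cube([106, 18, 1325]);
translate([2169, 283, 39]) cube([106, 18, 1325]);
translate([2368, 283, 39]) cube([106, 18, 1325]);


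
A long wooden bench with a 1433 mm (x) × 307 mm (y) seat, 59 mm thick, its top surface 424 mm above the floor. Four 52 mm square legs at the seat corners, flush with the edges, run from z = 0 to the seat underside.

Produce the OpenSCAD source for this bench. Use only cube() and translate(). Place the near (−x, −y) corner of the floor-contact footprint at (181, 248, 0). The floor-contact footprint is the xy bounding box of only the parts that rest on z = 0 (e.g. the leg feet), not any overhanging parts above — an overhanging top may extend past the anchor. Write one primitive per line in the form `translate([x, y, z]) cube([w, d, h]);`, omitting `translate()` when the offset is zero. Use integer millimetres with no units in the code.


// leg_h = 424 − 59 = 365
translate([181, 248, 365]) cube([1433, 307, 59]);
translate([181, 248, 0]) cube([52, 52, 365]);
translate([181, 503, 0]) cube([52, 52, 365]);
translate([1562, 248, 0]) cube([52, 52, 365]);
translate([1562, 503, 0]) cube([52, 52, 365]);


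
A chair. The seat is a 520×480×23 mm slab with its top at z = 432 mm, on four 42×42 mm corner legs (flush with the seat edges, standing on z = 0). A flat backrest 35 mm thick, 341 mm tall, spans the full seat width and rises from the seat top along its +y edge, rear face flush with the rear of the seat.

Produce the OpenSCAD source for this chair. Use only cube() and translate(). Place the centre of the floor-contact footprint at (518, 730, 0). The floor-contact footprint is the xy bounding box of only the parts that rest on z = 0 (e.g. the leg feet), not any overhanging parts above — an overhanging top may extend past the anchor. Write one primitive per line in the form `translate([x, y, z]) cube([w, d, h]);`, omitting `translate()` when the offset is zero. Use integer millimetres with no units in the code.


// leg_h = 432 - 23 = 409
translate([258, 490, 409]) cube([520, 480, 23]);
translate([258, 490, 0]) cube([42, 42, 409]);
translate([736, 490, 0]) cube([42, 42, 409]);
translate([258, 928, 0]) cube([42, 42, 409]);
translate([736, 928, 0]) cube([42, 42, 409]);
translate([258, 935, 432]) cube([520, 35, 341]);


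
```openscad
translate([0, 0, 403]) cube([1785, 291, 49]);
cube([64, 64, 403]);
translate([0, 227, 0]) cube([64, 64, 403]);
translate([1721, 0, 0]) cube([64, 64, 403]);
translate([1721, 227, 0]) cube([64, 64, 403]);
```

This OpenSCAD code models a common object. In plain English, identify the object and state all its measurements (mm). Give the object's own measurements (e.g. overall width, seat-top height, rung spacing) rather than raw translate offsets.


A bench: a 1785×291 mm seat slab, 49 mm thick, top at z = 452 mm, on four 64×64 mm square legs flush with the seat corners and standing on z = 0.


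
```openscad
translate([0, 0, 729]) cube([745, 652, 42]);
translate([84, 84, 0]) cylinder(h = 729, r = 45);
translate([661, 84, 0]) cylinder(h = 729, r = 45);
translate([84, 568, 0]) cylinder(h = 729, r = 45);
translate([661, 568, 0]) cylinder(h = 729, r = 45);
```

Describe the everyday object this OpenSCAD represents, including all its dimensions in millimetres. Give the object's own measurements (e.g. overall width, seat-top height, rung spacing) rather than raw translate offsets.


A rectangular dining table. The top is 745×652×42 mm with its upper surface at z = 771 mm. It stands on four round legs of 90 mm diameter, each leg's bounding box inset 39 mm from the nearest pair of top edges, running from the floor to the underside of the top.


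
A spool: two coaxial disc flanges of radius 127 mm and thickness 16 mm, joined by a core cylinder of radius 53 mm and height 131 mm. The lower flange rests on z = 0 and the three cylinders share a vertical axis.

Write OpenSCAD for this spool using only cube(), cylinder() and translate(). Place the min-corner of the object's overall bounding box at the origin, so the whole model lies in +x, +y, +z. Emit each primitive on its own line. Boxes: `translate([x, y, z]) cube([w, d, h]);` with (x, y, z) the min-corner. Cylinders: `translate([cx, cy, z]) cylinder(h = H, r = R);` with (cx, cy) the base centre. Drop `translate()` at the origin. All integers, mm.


translate([127, 127, 0]) cylinder(h = 16, r = 127);
translate([127, 127, 16]) cylinder(h = 131, r = 53);
translate([127, 127, 147]) cylinder(h = 16, r = 127);


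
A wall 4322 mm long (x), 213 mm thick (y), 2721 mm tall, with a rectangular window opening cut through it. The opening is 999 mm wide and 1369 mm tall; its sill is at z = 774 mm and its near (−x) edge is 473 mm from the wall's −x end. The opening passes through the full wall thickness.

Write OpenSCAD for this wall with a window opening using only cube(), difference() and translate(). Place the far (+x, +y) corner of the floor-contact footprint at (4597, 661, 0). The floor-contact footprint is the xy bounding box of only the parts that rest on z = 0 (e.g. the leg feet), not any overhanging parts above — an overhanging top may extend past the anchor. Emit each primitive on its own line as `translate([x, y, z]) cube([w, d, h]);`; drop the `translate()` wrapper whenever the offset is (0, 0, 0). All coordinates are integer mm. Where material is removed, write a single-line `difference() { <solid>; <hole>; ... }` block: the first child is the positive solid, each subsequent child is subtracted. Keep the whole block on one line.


difference() { translate([275, 448, 0]) cube([4322, 213, 2721]); translate([748, 448, 774]) cube([999, 213, 1369]); }


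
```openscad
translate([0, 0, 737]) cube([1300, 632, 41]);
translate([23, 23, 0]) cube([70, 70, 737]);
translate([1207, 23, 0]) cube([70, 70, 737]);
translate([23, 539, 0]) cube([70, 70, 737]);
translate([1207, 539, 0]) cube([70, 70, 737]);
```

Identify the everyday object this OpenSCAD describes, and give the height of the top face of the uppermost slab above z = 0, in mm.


A table. The table height is 778 mm.

A 1300×632×41 slab sits at z = 737 on four 70 mm square posts — a table. The top surface is at 737 + 41 = 778 mm.


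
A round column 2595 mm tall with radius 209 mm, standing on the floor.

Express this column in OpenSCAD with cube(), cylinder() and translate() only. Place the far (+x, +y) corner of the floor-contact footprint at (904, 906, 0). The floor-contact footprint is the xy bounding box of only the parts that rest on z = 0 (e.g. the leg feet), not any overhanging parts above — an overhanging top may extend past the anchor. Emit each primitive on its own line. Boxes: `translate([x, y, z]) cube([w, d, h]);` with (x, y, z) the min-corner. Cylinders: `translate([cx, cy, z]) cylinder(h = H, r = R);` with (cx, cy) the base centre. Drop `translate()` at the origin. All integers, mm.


translate([695, 697, 0]) cylinder(h = 2595, r = 209);


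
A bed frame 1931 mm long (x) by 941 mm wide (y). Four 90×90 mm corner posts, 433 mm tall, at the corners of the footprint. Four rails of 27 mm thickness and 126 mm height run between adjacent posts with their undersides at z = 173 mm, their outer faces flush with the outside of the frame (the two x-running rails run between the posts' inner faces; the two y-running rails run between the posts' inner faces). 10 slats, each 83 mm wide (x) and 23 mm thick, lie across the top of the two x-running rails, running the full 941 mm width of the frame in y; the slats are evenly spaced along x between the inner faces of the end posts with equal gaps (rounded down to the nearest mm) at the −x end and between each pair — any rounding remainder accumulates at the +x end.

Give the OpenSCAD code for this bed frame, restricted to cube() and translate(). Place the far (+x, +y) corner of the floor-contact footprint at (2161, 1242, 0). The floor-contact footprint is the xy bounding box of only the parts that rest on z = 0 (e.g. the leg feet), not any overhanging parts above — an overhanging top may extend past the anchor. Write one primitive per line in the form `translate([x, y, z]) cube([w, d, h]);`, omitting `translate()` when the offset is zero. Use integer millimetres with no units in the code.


translate([230, 301, 0]) cube([90, 90, 433]);
translate([230, 1152, 0]) cube([90, 90, 433]);
translate([2071, 301, 0]) cube([90, 90, 433]);
translate([2071, 1152, 0]) cube([90, 90, 433]);
translate([320, 301, 173]) cube([1751, 27, 126]);
translate([320, 1215, 173]) cube([1751, 27, 126]);
translate([230, 391, 173]) cube([27, 761, 126]);
translate([2134, 391, 173]) cube([27, 761, 126]);
translate([403, 301, 299]) cube([83, 941, 23]);
translate([569, 301, 299]) cube([83, 941, 23]);
translate([735, 301, 299]) cube([83, 941, 23]);
translate([901, 301, 299]) cube([83, 941, 23]);
translate([1067, 301, 299]) cube([83, 941, 23]);
translate([1233, 301, 299]) cube([83, 941, 23]);
translate([1399, 301, 299]) cube([83, 941, 23]);
translate([1565, 301, 299]) cube([83, 941, 23]);
translate([1731, 301, 299]) cube([83, 941, 23]);
translate([1897, 301, 299]) cube([83, 941, 23]);


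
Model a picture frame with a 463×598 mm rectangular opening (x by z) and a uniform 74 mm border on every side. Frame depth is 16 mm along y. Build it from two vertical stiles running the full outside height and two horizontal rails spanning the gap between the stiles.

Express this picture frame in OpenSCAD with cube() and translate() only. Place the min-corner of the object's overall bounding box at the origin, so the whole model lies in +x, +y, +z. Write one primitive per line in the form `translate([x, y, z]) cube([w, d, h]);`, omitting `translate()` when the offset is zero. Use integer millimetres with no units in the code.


cube([74, 16, 746]);
translate([537, 0, 0]) cube([74, 16, 746]);
translate([74, 0, 0]) cube([463, 16, 74]);
translate([74, 0, 672]) cube([463, 16, 74]);


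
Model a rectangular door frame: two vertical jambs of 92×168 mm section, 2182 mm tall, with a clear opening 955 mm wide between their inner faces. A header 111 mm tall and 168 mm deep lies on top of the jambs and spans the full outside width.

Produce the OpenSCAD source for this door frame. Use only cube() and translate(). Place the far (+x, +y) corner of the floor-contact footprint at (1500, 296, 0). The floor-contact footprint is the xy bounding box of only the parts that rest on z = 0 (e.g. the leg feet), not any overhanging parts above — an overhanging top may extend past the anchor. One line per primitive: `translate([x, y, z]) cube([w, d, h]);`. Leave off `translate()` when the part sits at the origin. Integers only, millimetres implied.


translate([361, 128, 0]) cube([92, 168, 2182]);
translate([1408, 128, 0]) cube([92, 168, 2182]);
translate([361, 128, 2182]) cube([1139, 168, 111]);


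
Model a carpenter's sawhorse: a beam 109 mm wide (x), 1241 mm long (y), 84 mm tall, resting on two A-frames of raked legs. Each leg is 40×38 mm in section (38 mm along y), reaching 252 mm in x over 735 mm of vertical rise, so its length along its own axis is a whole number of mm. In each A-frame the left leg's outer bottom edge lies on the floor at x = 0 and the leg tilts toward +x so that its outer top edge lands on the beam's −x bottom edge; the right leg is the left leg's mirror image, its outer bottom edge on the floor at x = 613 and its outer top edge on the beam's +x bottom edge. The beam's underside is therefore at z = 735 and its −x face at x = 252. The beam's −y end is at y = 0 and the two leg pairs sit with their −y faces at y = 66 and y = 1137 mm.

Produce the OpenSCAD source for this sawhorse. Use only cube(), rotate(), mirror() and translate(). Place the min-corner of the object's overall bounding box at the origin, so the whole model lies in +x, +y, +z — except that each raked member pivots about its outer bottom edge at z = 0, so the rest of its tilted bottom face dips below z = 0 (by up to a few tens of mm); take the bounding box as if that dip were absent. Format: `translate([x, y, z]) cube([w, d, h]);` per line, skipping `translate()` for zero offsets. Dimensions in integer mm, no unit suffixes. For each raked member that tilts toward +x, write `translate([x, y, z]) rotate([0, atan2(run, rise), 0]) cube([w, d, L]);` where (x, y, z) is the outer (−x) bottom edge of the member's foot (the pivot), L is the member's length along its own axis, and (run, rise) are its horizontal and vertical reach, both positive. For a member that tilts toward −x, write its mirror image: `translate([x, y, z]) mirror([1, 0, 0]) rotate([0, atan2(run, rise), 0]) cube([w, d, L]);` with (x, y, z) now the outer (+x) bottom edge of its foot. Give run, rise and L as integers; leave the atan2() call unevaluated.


translate([252, 0, 735]) cube([109, 1241, 84]);
translate([0, 66, 0]) rotate([0, atan2(252, 735), 0]) cube([40, 38, 777]);
translate([613, 66, 0]) mirror([1, 0, 0]) rotate([0, atan2(252, 735), 0]) cube([40, 38, 777]);
translate([0, 1137, 0]) rotate([0, atan2(252, 735), 0]) cube([40, 38, 777]);
translate([613, 1137, 0]) mirror([1, 0, 0]) rotate([0, atan2(252, 735), 0]) cube([40, 38, 777]);


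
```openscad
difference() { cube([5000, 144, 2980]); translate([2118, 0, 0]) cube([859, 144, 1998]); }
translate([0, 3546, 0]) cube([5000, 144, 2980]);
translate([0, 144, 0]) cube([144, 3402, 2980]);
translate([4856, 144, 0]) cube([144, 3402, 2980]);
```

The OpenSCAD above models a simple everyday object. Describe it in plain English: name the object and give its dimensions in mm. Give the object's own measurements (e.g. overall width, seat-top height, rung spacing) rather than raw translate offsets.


A single room: four walls, each 2980 mm tall and 144 mm thick, enclosing an outside footprint 5000×3690 mm (x × y), no floor or roof. The front and back walls (−y and +y sides) run the full x-width; the side walls fit between their inner faces. A door opening 859 mm wide and 1998 mm tall is cut through the front wall from the floor up, its −x edge 2118 mm from the wall's −x end.


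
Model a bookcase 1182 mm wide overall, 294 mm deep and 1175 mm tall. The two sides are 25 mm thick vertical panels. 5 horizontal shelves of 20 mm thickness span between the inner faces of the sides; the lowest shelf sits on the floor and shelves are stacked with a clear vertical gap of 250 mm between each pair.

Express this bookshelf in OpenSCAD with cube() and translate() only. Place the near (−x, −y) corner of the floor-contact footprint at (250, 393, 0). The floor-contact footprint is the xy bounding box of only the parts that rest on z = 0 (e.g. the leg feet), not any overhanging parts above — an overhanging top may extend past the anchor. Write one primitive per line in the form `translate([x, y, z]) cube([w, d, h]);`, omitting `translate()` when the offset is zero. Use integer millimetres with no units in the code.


translate([250, 393, 0]) cube([25, 294, 1175]);
translate([1407, 393, 0]) cube([25, 294, 1175]);
translate([275, 393, 0]) cube([1132, 294, 20]);
translate([275, 393, 270]) cube([1132, 294, 20]);
translate([275, 393, 540]) cube([1132, 294, 20]);
translate([275, 393, 810]) cube([1132, 294, 20]);
translate([275, 393, 1080]) cube([1132, 294, 20]);


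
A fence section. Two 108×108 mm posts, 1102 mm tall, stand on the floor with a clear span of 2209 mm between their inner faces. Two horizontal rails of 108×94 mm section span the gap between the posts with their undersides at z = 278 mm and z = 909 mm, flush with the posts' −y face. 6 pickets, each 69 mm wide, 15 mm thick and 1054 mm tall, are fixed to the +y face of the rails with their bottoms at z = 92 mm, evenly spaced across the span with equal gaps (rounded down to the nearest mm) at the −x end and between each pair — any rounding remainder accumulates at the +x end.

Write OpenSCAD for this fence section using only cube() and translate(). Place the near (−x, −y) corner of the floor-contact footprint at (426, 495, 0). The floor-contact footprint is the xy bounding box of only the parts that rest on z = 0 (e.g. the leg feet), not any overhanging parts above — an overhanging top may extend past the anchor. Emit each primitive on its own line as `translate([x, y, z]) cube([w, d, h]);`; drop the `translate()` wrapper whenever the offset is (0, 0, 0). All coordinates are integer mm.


translate([426, 495, 0]) cube([108, 108, 1102]);
translate([2743, 495, 0]) cube([108, 108, 1102]);
translate([534, 495, 278]) cube([2209, 108, 94]);
translate([534, 495, 909]) cube([2209, 108, 94]);
translate([790, 603, 92]) cube([69, 15, 1054]);
translate([1115, 603, 92]) cube([69, 15, 1054]);
translate([1440, 603, 92]) cube([69, 15, 1054]);
translate([1765, 603, 92]) cube([69, 15, 1054]);
translate([2090, 603, 92]) cube([69, 15, 1054]);
translate([2415, 603, 92]) cube([69, 15, 1054]);


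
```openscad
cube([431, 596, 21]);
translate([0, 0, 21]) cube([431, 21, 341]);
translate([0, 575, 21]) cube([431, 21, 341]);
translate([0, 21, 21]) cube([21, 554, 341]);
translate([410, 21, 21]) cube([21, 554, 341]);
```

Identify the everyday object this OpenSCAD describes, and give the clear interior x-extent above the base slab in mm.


An open box. The internal width is 389 mm.

A 431×596 base slab with four walls standing on it — an open box. The base is 431 mm wide and the walls are 21 mm thick, so the internal width is 431 − 2 × 21 = 389 mm.


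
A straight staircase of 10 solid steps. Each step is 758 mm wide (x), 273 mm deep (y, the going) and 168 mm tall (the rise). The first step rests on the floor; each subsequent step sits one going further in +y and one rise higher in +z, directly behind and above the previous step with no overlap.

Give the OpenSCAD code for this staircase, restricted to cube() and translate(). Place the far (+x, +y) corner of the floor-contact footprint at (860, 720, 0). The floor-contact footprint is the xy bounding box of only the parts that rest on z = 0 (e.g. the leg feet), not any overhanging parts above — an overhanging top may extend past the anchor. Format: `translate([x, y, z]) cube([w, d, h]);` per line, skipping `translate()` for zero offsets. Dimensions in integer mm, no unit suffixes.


translate([102, 447, 0]) cube([758, 273, 168]);
translate([102, 720, 168]) cube([758, 273, 168]);
translate([102, 993, 336]) cube([758, 273, 168]);
translate([102, 1266, 504]) cube([758, 273, 168]);
translate([102, 1539, 672]) cube([758, 273, 168]);
translate([102, 1812, 840]) cube([758, 273, 168]);
translate([102, 2085, 1008]) cube([758, 273, 168]);
translate([102, 2358, 1176]) cube([758, 273, 168]);
translate([102, 2631, 1344]) cube([758, 273, 168]);
translate([102, 2904, 1512]) cube([758, 273, 168]);


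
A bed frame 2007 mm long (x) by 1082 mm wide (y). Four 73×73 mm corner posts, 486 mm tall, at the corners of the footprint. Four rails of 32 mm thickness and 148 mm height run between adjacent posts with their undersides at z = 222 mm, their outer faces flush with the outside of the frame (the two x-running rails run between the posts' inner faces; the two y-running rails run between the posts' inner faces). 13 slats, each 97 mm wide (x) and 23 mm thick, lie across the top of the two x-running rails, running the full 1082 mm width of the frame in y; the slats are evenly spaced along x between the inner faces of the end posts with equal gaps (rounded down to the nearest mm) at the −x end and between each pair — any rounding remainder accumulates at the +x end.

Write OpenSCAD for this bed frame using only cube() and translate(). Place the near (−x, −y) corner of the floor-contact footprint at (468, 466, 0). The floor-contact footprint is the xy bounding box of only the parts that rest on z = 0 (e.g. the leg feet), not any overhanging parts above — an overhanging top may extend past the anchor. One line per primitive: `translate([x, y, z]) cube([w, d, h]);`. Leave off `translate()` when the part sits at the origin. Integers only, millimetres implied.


translate([468, 466, 0]) cube([73, 73, 486]);
translate([468, 1475, 0]) cube([73, 73, 486]);
translate([2402, 466, 0]) cube([73, 73, 486]);
translate([2402, 1475, 0]) cube([73, 73, 486]);
translate([541, 466, 222]) cube([1861, 32, 148]);
translate([541, 1516, 222]) cube([1861, 32, 148]);
translate([468, 539, 222]) cube([32, 936, 148]);
translate([2443, 539, 222]) cube([32, 936, 148]);
translate([583, 466, 370]) cube([97, 1082, 23]);
translate([722, 466, 370]) cube([97, 1082, 23]);
translate([861, 466, 370]) cube([97, 1082, 23]);
translate([1000, 466, 370]) cube([97, 1082, 23]);
translate([1139, 466, 370]) cube([97, 1082, 23]);
translate([1278, 466, 370]) cube([97, 1082, 23]);
translate([1417, 466, 370]) cube([97, 1082, 23]);
translate([1556, 466, 370]) cube([97, 1082, 23]);
translate([1695, 466, 370]) cube([97, 1082, 23]);
translate([1834, 466, 370]) cube([97, 1082, 23]);
translate([1973, 466, 370]) cube([97, 1082, 23]);
translate([2112, 466, 370]) cube([97, 1082, 23]);
translate([2251, 466, 370]) cube([97, 1082, 23]);


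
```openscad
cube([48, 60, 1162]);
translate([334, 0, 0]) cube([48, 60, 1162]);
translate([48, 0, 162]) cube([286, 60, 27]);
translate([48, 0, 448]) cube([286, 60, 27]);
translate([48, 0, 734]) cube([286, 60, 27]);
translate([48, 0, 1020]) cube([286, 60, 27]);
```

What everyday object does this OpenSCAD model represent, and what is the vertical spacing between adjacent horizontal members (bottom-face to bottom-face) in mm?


A ladder. The rung spacing is 286 mm.

Two tall 48×60 posts with 4 short bars between them — a ladder. Adjacent rungs sit at z = 162 and z = 448, so the spacing is 448 − 162 = 286 mm.


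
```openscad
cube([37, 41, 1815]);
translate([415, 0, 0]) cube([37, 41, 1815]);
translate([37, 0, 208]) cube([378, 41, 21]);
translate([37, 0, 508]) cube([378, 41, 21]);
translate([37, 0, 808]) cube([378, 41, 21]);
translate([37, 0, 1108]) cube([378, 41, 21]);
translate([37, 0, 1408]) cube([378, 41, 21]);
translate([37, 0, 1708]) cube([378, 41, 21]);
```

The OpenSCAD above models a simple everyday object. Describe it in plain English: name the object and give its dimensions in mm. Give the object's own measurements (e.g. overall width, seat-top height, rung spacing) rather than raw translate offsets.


A straight ladder. Two 37×41 mm vertical rails, 1815 mm tall, stand 452 mm apart (outside-to-outside) with their front faces coplanar on the −y side. 6 rungs, each 41 mm deep and 21 mm tall, span between the inner faces of the rails, front faces flush with the rails. The lowest rung's underside is at z = 208 mm and rungs are spaced 300 mm apart (underside to underside).
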